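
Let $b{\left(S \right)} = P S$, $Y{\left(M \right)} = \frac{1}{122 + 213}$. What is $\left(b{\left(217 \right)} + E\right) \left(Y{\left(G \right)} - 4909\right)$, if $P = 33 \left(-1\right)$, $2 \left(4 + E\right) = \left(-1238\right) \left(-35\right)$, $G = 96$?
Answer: $- \frac{4769090600}{67} \approx -7.118 \cdot 10^{7}$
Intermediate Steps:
$E = 21661$ ($E = -4 + \frac{\left(-1238\right) \left(-35\right)}{2} = -4 + \frac{1}{2} \cdot 43330 = -4 + 21665 = 21661$)
$P = -33$
$Y{\left(M \right)} = \frac{1}{335}$
$b{\left(S \right)} = - 33 S$
$\left(b{\left(217 \right)} + E\right) \left(Y{\left(G \right)} - 4909\right) = \left(\left(-33\right) 217 + 21661\right) \left(\frac{1}{335} - 4909\right) = \left(-7161 + 21661\right) \left(- \frac{1644514}{335}\right) = 14500 \left(- \frac{1644514}{335}\right) = - \frac{4769090600}{67}$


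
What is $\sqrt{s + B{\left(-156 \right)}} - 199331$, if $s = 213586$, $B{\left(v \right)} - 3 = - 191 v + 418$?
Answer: $-199331 + \sqrt{243803} \approx -1.9884 \cdot 10^{5}$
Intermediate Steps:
$B{\left(v \right)} = 421 - 191 v$ ($B{\left(v \right)} = 3 - \left(-418 + 191 v\right) = 421 - 191 v$)
$\sqrt{s + B{\left(-156 \right)}} - 199331 = \sqrt{213586 + \left(421 - -29796\right)} - 199331 = \sqrt{213586 + \left(421 + 29796\right)} - 199331 = \sqrt{213586 + 30217} - 199331 = \sqrt{243803} - 199331 = -199331 + \sqrt{243803}$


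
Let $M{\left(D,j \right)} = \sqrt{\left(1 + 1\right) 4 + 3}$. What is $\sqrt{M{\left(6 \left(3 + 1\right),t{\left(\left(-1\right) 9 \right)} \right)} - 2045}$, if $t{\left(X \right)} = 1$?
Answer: $\sqrt{-2045 + \sqrt{11}} \approx 45.185 i$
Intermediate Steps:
$M{\left(D,j \right)} = \sqrt{11}$ ($M{\left(D,j \right)} = \sqrt{2 \cdot 4 + 3} = \sqrt{8 + 3} = \sqrt{11}$)
$\sqrt{M{\left(6 \left(3 + 1\right),t{\left(\left(-1\right) 9 \right)} \right)} - 2045} = \sqrt{\sqrt{11} - 2045} = \sqrt{-2045 + \sqrt{11}}$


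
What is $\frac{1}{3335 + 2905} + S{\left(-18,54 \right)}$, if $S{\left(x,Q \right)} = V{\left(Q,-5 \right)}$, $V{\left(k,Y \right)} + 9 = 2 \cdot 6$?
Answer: $\frac{18721}{6240} \approx 3.0002$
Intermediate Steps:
$V{\left(k,Y \right)} = 3$ ($V{\left(k,Y \right)} = -9 + 2 \cdot 6 = -9 + 12 = 3$)
$S{\left(x,Q \right)} = 3$
$\frac{1}{3335 + 2905} + S{\left(-18,54 \right)} = \frac{1}{3335 + 2905} + 3 = \frac{1}{6240} + 3 = \frac{18721}{6240}$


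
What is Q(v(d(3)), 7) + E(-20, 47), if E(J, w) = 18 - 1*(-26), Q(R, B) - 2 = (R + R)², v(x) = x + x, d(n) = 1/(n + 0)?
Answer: 430/9 ≈ 47.778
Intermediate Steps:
d(n) = 1/n
v(x) = 2*x
Q(R, B) = 2 + 4*R² (Q(R, B) = 2 + (R + R)² = 2 + (2*R)² = 2 + 4*R²)
E(J, w) = 44 (E(J, w) = 18 + 26 = 44)
Q(v(d(3)), 7) + E(-20, 47) = (2 + 4*(2/3)²) + 44 = (2 + 4*(2*(⅓))²) + 44 = (2 + 4*(⅔)²) + 44 = (2 + 4*(4/9)) + 44 = (2 + 16/9) + 44 = 34/9 + 44 = 430/9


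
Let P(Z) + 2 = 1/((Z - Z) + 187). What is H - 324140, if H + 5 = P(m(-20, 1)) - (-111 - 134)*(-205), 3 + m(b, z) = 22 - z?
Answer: -70007563/187 ≈ -3.7437e+5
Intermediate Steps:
m(b, z) = 19 - z (m(b, z) = -3 + (22 - z) = 19 - z)
P(Z) = -373/187 (P(Z) = -2 + 1/((Z - Z) + 187) = -2 + 1/(0 + 187) = -2 + 1/187 = -373/187)
H = -9393383/187 (H = -5 + (-373/187 - (-111 - 134)*(-205)) = -5 + (-373/187 - (-245)*(-205)) = -5 + (-373/187 - 1*50225) = -5 + (-373/187 - 50225) = -5 - 9392448/187 = -9393383/187 ≈ -50232.)
H - 324140 = -9393383/187 - 324140 = -70007563/187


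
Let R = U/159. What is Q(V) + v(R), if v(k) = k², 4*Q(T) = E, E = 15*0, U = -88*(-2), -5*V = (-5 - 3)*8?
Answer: 30976/25281 ≈ 1.2253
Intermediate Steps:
V = 64/5 (V = -(-5 - 3)*8/5 = -(-8)*8/5 = -⅕*(-64) = 64/5 ≈ 12.800)
U = 176
R = 176/159 ≈ 1.1069
E = 0
Q(T) = 0 (Q(T) = (¼)*0 = 0)
Q(V) + v(R) = 0 + (176/159)² = 0 + 30976/25281 = 30976/25281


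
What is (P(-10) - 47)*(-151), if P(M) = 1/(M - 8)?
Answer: 127897/18 ≈ 7105.4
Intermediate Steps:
P(M) = 1/(-8 + M)
(P(-10) - 47)*(-151) = (1/(-8 - 10) - 47)*(-151) = (1/(-18) - 47)*(-151) = (-1/18 - 47)*(-151) = -847/18*(-151) = 127897/18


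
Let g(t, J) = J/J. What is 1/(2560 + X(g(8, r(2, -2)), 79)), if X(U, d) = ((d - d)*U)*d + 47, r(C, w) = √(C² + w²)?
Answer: 1/2607 ≈ 0.00038358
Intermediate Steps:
g(t, J) = 1
X(U, d) = 47 (X(U, d) = (0*U)*d + 47 = 0*d + 47 = 0 + 47 = 47)
1/(2560 + X(g(8, r(2, -2)), 79)) = 1/(2560 + 47) = 1/2607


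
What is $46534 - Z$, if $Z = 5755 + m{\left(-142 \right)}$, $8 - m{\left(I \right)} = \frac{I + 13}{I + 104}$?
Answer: $\frac{1549427}{38} \approx 40774.0$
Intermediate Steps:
$m{\left(I \right)} = 8 - \frac{13 + I}{104 + I}$ ($m{\left(I \right)} = 8 - \frac{I + 13}{I + 104} = 8 - \frac{13 + I}{104 + I}$)
$Z = \frac{218865}{38}$ ($Z = 5755 + \frac{7 \left(117 - 142\right)}{104 - 142} = 5755 + 7 \frac{1}{-38} \left(-25\right) = 5755 + 7 \left(- \frac{1}{38}\right) \left(-25\right) = 5755 + \frac{175}{38} = \frac{218865}{38} \approx 5759.6$)
$46534 - Z = 46534 - \frac{218865}{38} = \frac{1549427}{38}$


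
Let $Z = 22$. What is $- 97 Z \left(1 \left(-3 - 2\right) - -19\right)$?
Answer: $-29876$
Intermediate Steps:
$- 97 Z \left(1 \left(-3 - 2\right) - -19\right) = \left(-97\right) 22 \left(1 \left(-3 - 2\right) - -19\right) = - 2134 \left(1 \left(-5\right) + 19\right) = - 2134 \left(-5 + 19\right) = \left(-2134\right) 14 = -29876$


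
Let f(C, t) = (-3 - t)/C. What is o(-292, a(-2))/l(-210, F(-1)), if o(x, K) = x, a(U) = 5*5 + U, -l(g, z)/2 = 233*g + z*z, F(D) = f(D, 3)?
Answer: -73/24447 ≈ -0.0029861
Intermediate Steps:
f(C, t) = (-3 - t)/C
F(D) = -6/D (F(D) = (-3 - 1*3)/D = (-3 - 3)/D = -6/D)
l(g, z) = -466*g - 2*z² (l(g, z) = -2*(233*g + z*z) = -2*(233*g + z²) = -2*(z² + 233*g) = -466*g - 2*z²)
a(U) = 25 + U
o(-292, a(-2))/l(-210, F(-1)) = -292/(-466*(-210) - 2*(-6/(-1))²) = -292/(97860 - 2*(-6*(-1))²) = -292/(97860 - 2*6²) = -292/(97860 - 2*36) = -292/(97860 - 72) = -292/97788 = -292*1/97788 = -73/24447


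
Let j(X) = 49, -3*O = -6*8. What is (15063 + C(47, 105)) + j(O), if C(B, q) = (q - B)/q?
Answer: 1586818/105 ≈ 15113.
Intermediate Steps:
O = 16 (O = -(-2)*8 = -⅓*(-48) = 16)
C(B, q) = (q - B)/q
(15063 + C(47, 105)) + j(O) = (15063 + (105 - 1*47)/105) + 49 = (15063 + (105 - 47)/105) + 49 = (15063 + (1/105)*58) + 49 = (15063 + 58/105) + 49 = 1581673/105 + 49 = 1586818/105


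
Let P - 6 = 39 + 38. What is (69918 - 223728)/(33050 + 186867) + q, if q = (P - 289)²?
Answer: 9332244002/219917 ≈ 42435.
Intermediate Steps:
P = 83 (P = 6 + (39 + 38) = 6 + 77 = 83)
q = 42436 (q = (83 - 289)² = (-206)² = 42436)
(69918 - 223728)/(33050 + 186867) + q = (69918 - 223728)/(33050 + 186867) + 42436 = -153810/219917 + 42436 = 9332244002/219917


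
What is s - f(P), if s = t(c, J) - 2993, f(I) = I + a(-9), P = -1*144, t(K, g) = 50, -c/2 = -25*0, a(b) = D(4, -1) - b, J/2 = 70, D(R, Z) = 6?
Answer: -2814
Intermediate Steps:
J = 140 (J = 2*70 = 140)
a(b) = 6 - b
c = 0 (c = -(-50)*0 = -2*0 = 0)
P = -144
f(I) = 15 + I (f(I) = I + (6 - 1*(-9)) = I + (6 + 9) = I + 15 = 15 + I)
s = -2943 (s = 50 - 2993 = -2943)
s - f(P) = -2943 - (15 - 144) = -2943 - 1*(-129) = -2943 + 129 = -2814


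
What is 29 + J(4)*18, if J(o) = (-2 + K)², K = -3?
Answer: 479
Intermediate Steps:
J(o) = 25 (J(o) = (-2 - 3)² = (-5)² = 25)
29 + J(4)*18 = 29 + 25*18 = 29 + 450 = 479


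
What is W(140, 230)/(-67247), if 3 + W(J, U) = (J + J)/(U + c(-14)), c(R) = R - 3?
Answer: 359/14323611 ≈ 2.5064e-5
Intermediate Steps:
c(R) = -3 + R
W(J, U) = -3 + 2*J/(-17 + U) (W(J, U) = -3 + (J + J)/(U + (-3 - 14)) = -3 + (2*J)/(U - 17) = -3 + (2*J)/(-17 + U) = -3 + 2*J/(-17 + U))
W(140, 230)/(-67247) = ((51 - 3*230 + 2*140)/(-17 + 230))/(-67247) = ((51 - 690 + 280)/213)*(-1/67247) = ((1/213)*(-359))*(-1/67247) = -359/213*(-1/67247) = 359/14323611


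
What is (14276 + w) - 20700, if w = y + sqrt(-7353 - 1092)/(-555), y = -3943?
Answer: -10367 - I*sqrt(8445)/555 ≈ -10367.0 - 0.16558*I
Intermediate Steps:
w = -3943 - I*sqrt(8445)/555 (w = -3943 + sqrt(-7353 - 1092)/(-555) = -3943 + sqrt(-8445)*(-1/555) = -3943 + (I*sqrt(8445))*(-1/555) = -3943 - I*sqrt(8445)/555 ≈ -3943.0 - 0.16558*I)
(14276 + w) - 20700 = (14276 + (-3943 - I*sqrt(8445)/555)) - 20700 = (10333 - I*sqrt(8445)/555) - 20700 = -10367 - I*sqrt(8445)/555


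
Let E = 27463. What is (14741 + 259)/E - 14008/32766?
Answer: 53394148/449926329 ≈ 0.11867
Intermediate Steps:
(14741 + 259)/E - 14008/32766 = (14741 + 259)/27463 - 14008/32766 = 15000*(1/27463) - 14008*1/32766 = 15000/27463 - 7004/16383 = 53394148/449926329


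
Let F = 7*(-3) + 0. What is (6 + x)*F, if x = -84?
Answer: 1638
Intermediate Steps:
F = -21 (F = -21 + 0 = -21)
(6 + x)*F = (6 - 84)*(-21) = -78*(-21) = 1638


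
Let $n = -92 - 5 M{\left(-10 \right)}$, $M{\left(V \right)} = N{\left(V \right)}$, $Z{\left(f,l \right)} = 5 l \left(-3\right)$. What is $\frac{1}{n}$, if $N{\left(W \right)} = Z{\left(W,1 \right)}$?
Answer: $- \frac{1}{17} \approx -0.058824$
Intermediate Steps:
$Z{\left(f,l \right)} = - 15 l$
$N{\left(W \right)} = -15$ ($N{\left(W \right)} = \left(-15\right) 1 = -15$)
$M{\left(V \right)} = -15$
$n = -17$ ($n = -92 - -75 = -92 + 75 = -17$)
$\frac{1}{n} = \frac{1}{-17} = - \frac{1}{17}$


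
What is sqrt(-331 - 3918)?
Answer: I*sqrt(4249) ≈ 65.184*I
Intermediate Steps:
sqrt(-331 - 3918) = sqrt(-4249) = I*sqrt(4249)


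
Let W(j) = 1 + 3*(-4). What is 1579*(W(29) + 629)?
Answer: 975822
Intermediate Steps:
W(j) = -11 (W(j) = 1 - 12 = -11)
1579*(W(29) + 629) = 1579*(-11 + 629) = 1579*618 = 975822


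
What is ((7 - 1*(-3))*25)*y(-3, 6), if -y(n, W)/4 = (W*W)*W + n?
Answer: -213000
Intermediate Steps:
y(n, W) = -4*n - 4*W³ (y(n, W) = -4*((W*W)*W + n) = -4*(W²*W + n) = -4*(W³ + n) = -4*(n + W³) = -4*n - 4*W³)
((7 - 1*(-3))*25)*y(-3, 6) = ((7 - 1*(-3))*25)*(-4*(-3) - 4*6³) = ((7 + 3)*25)*(12 - 4*216) = (10*25)*(12 - 864) = 250*(-852) = -213000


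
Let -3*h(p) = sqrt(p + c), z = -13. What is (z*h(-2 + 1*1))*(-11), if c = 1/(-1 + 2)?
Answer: 0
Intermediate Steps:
c = 1 (c = 1/1 = 1)
h(p) = -sqrt(1 + p)/3 (h(p) = -sqrt(p + 1)/3 = -sqrt(1 + p)/3)
(z*h(-2 + 1*1))*(-11) = -(-13)*sqrt(1 + (-2 + 1*1))/3*(-11) = -(-13)*sqrt(1 + (-2 + 1))/3*(-11) = -(-13)*sqrt(1 - 1)/3*(-11) = -(-13)*sqrt(0)/3*(-11) = -(-13)*0/3*(-11) = -13*0*(-11) = 0*(-11) = 0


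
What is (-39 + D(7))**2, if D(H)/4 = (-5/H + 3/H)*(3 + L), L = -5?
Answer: 66049/49 ≈ 1347.9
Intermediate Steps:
D(H) = 16/H (D(H) = 4*((-5/H + 3/H)*(3 - 5)) = 4*(-2/H*(-2)) = 4*(4/H) = 16/H)
(-39 + D(7))**2 = (-39 + 16/7)**2 = (-257/7)**2 = 66049/49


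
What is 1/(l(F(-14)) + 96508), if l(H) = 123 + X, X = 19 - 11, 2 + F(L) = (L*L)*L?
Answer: 1/96639 ≈ 1.0348e-5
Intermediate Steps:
F(L) = -2 + L**3 (F(L) = -2 + (L*L)*L = -2 + L**2*L = -2 + L**3)
X = 8
l(H) = 131 (l(H) = 123 + 8 = 131)
1/(l(F(-14)) + 96508) = 1/(131 + 96508) = 1/96639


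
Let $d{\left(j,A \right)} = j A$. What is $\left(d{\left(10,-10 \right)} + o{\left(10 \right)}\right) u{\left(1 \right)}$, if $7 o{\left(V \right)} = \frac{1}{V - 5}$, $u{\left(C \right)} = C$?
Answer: $- \frac{3499}{35} \approx -99.971$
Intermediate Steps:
$d{\left(j,A \right)} = A j$
$o{\left(V \right)} = \frac{1}{7 \left(-5 + V\right)}$ ($o{\left(V \right)} = \frac{1}{7 \left(V - 5\right)} = \frac{1}{7 \left(-5 + V\right)}$)
$\left(d{\left(10,-10 \right)} + o{\left(10 \right)}\right) u{\left(1 \right)} = \left(\left(-10\right) 10 + \frac{1}{7 \left(-5 + 10\right)}\right) 1 = \left(-100 + \frac{1}{7 \cdot 5}\right) 1 = \left(-100 + \frac{1}{7} \cdot \frac{1}{5}\right) 1 = \left(-100 + \frac{1}{35}\right) 1 = \left(- \frac{3499}{35}\right) 1 = - \frac{3499}{35}$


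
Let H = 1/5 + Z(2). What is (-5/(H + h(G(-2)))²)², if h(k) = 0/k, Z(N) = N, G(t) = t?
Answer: 15625/14641 ≈ 1.0672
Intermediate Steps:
H = 11/5 (H = 1/5 + 2 = ⅕ + 2 = 11/5 ≈ 2.2000)
h(k) = 0
(-5/(H + h(G(-2)))²)² = (-5/(11/5 + 0)²)² = (-5/((11/5)²))² = (-5/121/25)² = (-5*25/121)² = (-125/121)² = 15625/14641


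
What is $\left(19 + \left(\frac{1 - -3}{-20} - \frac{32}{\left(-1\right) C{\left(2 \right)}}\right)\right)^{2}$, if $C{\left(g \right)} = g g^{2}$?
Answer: $\frac{12996}{25} \approx 519.84$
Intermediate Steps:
$C{\left(g \right)} = g^{3}$
$\left(19 + \left(\frac{1 - -3}{-20} - \frac{32}{\left(-1\right) C{\left(2 \right)}}\right)\right)^{2} = \left(19 + \left(\frac{1 - -3}{-20} - \frac{32}{\left(-1\right) 2^{3}}\right)\right)^{2} = \left(19 + \left(\left(1 + 3\right) \left(- \frac{1}{20}\right) - \frac{32}{\left(-1\right) 8}\right)\right)^{2} = \left(19 - \left(\frac{1}{5} + \frac{32}{-8}\right)\right)^{2} = \left(19 - - \frac{19}{5}\right)^{2} = \left(19 + \left(- \frac{1}{5} + 4\right)\right)^{2} = \left(19 + \frac{19}{5}\right)^{2} = \left(\frac{114}{5}\right)^{2} = \frac{12996}{25}$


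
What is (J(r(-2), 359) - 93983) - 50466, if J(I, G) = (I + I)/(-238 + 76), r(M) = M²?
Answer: -11700373/81 ≈ -1.4445e+5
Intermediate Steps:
J(I, G) = -I/81 (J(I, G) = (2*I)/(-162) = (2*I)*(-1/162) = -I/81)
(J(r(-2), 359) - 93983) - 50466 = (-1/81*(-2)² - 93983) - 50466 = (-1/81*4 - 93983) - 50466 = (-4/81 - 93983) - 50466 = -7612627/81 - 50466 = -11700373/81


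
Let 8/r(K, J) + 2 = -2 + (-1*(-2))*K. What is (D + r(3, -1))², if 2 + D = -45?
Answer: 1849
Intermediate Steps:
D = -47 (D = -2 - 45 = -47)
r(K, J) = 8/(-4 + 2*K) (r(K, J) = 8/(-2 + (-2 + (-1*(-2))*K)) = 8/(-2 + (-2 + 2*K)) = 8/(-4 + 2*K))
(D + r(3, -1))² = (-47 + 4/(-2 + 3))² = (-47 + 4/1)² = (-47 + 4*1)² = (-47 + 4)² = (-43)² = 1849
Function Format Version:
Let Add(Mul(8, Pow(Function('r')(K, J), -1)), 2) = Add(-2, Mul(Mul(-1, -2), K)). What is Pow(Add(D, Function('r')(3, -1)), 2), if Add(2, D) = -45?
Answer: 1849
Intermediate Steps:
D = -47 (D = Add(-2, -45) = -47)
Function('r')(K, J) = Mul(8, Pow(Add(-4, Mul(2, K)), -1)) (Function('r')(K, J) = Mul(8, Pow(Add(-2, Add(-2, Mul(Mul(-1, -2), K))), -1)) = Mul(8, Pow(Add(-2, Add(-2, Mul(2, K))), -1)) = Mul(8, Pow(Add(-4, Mul(2, K)), -1)))
Pow(Add(D, Function('r')(3, -1)), 2) = Pow(Add(-47, Mul(4, Pow(Add(-2, 3), -1))), 2) = Pow(Add(-47, Mul(4, Pow(1, -1))), 2) = Pow(Add(-47, Mul(4, 1)), 2) = Pow(Add(-47, 4), 2) = Pow(-43, 2) = 1849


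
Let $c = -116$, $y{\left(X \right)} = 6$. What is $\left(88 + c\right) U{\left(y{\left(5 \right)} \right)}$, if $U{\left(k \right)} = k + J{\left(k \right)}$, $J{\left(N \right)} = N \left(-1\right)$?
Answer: $0$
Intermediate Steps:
$J{\left(N \right)} = - N$
$U{\left(k \right)} = 0$ ($U{\left(k \right)} = k - k = 0$)
$\left(88 + c\right) U{\left(y{\left(5 \right)} \right)} = \left(88 - 116\right) 0 = \left(-28\right) 0 = 0$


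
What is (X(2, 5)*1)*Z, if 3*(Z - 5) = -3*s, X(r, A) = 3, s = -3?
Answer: 24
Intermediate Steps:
Z = 8 (Z = 5 + (-3*(-3))/3 = 5 + (⅓)*9 = 5 + 3 = 8)
(X(2, 5)*1)*Z = (3*1)*8 = 3*8 = 24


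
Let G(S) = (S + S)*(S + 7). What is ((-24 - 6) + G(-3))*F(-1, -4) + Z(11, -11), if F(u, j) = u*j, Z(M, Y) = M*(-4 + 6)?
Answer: -194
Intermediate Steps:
Z(M, Y) = 2*M (Z(M, Y) = M*2 = 2*M)
G(S) = 2*S*(7 + S) (G(S) = (2*S)*(7 + S) = 2*S*(7 + S))
F(u, j) = j*u
((-24 - 6) + G(-3))*F(-1, -4) + Z(11, -11) = ((-24 - 6) + 2*(-3)*(7 - 3))*(-4*(-1)) + 2*11 = (-30 + 2*(-3)*4)*4 + 22 = (-30 - 24)*4 + 22 = -54*4 + 22 = -216 + 22 = -194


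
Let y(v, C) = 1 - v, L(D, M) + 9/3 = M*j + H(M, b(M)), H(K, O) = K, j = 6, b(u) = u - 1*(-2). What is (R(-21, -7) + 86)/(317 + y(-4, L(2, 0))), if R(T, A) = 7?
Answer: 93/322 ≈ 0.28882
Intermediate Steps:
b(u) = 2 + u (b(u) = u + 2 = 2 + u)
L(D, M) = -3 + 7*M (L(D, M) = -3 + (M*6 + M) = -3 + (6*M + M) = -3 + 7*M)
(R(-21, -7) + 86)/(317 + y(-4, L(2, 0))) = (7 + 86)/(317 + (1 - 1*(-4))) = 93/(317 + (1 + 4)) = 93/(317 + 5) = 93/322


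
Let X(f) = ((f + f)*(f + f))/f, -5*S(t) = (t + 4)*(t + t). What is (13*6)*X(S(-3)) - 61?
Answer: 1567/5 ≈ 313.40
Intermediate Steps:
S(t) = -2*t*(4 + t)/5 (S(t) = -(t + 4)*(t + t)/5 = -(4 + t)*2*t/5 = -2*t*(4 + t)/5)
X(f) = 4*f (X(f) = ((2*f)*(2*f))/f = (4*f²)/f = 4*f)
(13*6)*X(S(-3)) - 61 = (13*6)*(4*(-⅖*(-3)*(4 - 3))) - 61 = 78*(4*(-⅖*(-3)*1)) - 61 = 78*(4*(6/5)) - 61 = 78*(24/5) - 61 = 1872/5 - 61 = 1567/5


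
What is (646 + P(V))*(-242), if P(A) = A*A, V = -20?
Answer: -253132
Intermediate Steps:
P(A) = A²
(646 + P(V))*(-242) = (646 + (-20)²)*(-242) = (646 + 400)*(-242) = 1046*(-242) = -253132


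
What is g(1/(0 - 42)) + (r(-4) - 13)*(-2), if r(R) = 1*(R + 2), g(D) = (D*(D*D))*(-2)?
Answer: 1111321/37044 ≈ 30.000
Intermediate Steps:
g(D) = -2*D**3 (g(D) = (D*D**2)*(-2) = D**3*(-2) = -2*D**3)
r(R) = 2 + R (r(R) = 1*(2 + R) = 2 + R)
g(1/(0 - 42)) + (r(-4) - 13)*(-2) = -2/(0 - 42)**3 + ((2 - 4) - 13)*(-2) = -2*(1/(-42))**3 + (-2 - 13)*(-2) = -2*(-1/42)**3 - 15*(-2) = -2*(-1/74088) + 30 = 1/37044 + 30 = 1111321/37044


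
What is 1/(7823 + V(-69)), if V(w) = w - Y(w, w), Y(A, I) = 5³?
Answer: 1/7629 ≈ 0.00013108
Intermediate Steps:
Y(A, I) = 125
V(w) = -125 + w (V(w) = w - 1*125 = w - 125 = -125 + w)
1/(7823 + V(-69)) = 1/(7823 + (-125 - 69)) = 1/(7823 - 194) = 1/7629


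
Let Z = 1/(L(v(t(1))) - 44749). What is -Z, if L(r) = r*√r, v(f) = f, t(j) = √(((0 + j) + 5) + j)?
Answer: 1/(44749 - 7^(¾)) ≈ 2.2349e-5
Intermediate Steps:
t(j) = √(5 + 2*j) (t(j) = √((j + 5) + j) = √((5 + j) + j) = √(5 + 2*j))
L(r) = r^(3/2)
Z = 1/(-44749 + 7^(¾)) (Z = 1/((√(5 + 2*1))^(3/2) - 44749) = 1/((√(5 + 2))^(3/2) - 44749) = 1/((√7)^(3/2) - 44749) = 1/(7^(¾) - 44749) = 1/(-44749 + 7^(¾)) ≈ -2.2349e-5)
-Z = -(-1)/(44749 - 7^(¾)) = 1/(44749 - 7^(¾))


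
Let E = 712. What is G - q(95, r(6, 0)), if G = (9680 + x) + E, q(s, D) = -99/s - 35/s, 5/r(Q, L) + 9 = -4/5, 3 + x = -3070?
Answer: 695439/95 ≈ 7320.4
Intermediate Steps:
x = -3073 (x = -3 - 3070 = -3073)
r(Q, L) = -25/49 (r(Q, L) = 5/(-9 - 4/5) = 5/(-9 - 4*⅕) = 5/(-9 - ⅘) = 5/(-49/5) = 5*(-5/49) = -25/49)
q(s, D) = -134/s
G = 7319 (G = (9680 - 3073) + 712 = 6607 + 712 = 7319)
G - q(95, r(6, 0)) = 7319 - (-134)/95 = 7319 - 1*(-134/95) = 7319 + 134/95 = 695439/95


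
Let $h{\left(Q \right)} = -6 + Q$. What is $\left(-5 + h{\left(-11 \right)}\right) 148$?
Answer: $-3256$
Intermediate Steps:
$\left(-5 + h{\left(-11 \right)}\right) 148 = \left(-5 - 17\right) 148 = \left(-22\right) 148 = -3256$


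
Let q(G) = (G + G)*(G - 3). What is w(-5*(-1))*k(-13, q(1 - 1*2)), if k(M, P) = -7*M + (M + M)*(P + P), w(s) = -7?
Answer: 2275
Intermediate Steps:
q(G) = 2*G*(-3 + G) (q(G) = (2*G)*(-3 + G) = 2*G*(-3 + G))
k(M, P) = -7*M + 4*M*P (k(M, P) = -7*M + (2*M)*(2*P) = -7*M + 4*M*P)
w(-5*(-1))*k(-13, q(1 - 1*2)) = -(-91)*(-7 + 4*(2*(1 - 1*2)*(-3 + (1 - 1*2)))) = -(-91)*(-7 + 4*(2*(1 - 2)*(-3 + (1 - 2)))) = -(-91)*(-7 + 4*(2*(-1)*(-3 - 1))) = -(-91)*(-7 + 4*(2*(-1)*(-4))) = -(-91)*(-7 + 4*8) = -(-91)*(-7 + 32) = -(-91)*25 = -7*(-325) = 2275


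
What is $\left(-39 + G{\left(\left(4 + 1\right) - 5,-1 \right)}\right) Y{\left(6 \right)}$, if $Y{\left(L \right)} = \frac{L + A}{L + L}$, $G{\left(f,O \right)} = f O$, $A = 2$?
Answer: $-26$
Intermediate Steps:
$G{\left(f,O \right)} = O f$
$Y{\left(L \right)} = \frac{2 + L}{2 L}$ ($Y{\left(L \right)} = \frac{L + 2}{L + L} = \frac{2 + L}{2 L}$)
$\left(-39 + G{\left(\left(4 + 1\right) - 5,-1 \right)}\right) Y{\left(6 \right)} = \left(-39 - \left(\left(4 + 1\right) - 5\right)\right) \frac{2 + 6}{2 \cdot 6} = \left(-39 - \left(5 - 5\right)\right) \frac{1}{2} \cdot \frac{1}{6} \cdot 8 = \left(-39 - 0\right) \frac{2}{3} = \left(-39 + 0\right) \frac{2}{3} = \left(-39\right) \frac{2}{3} = -26$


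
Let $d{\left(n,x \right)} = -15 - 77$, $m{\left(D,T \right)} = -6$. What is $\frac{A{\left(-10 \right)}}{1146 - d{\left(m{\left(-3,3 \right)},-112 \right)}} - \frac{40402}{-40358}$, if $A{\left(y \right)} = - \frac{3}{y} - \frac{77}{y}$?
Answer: $\frac{12585135}{12490801} \approx 1.0076$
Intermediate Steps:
$d{\left(n,x \right)} = -92$ ($d{\left(n,x \right)} = -15 - 77 = -92$)
$A{\left(y \right)} = - \frac{80}{y}$
$\frac{A{\left(-10 \right)}}{1146 - d{\left(m{\left(-3,3 \right)},-112 \right)}} - \frac{40402}{-40358} = \frac{\left(-80\right) \frac{1}{-10}}{1146 - -92} - \frac{40402}{-40358} = \frac{\left(-80\right) \left(- \frac{1}{10}\right)}{1146 + 92} - - \frac{20201}{20179} = \frac{8}{1238} + \frac{20201}{20179} = 8 \cdot \frac{1}{1238} + \frac{20201}{20179} = \frac{4}{619} + \frac{20201}{20179} = \frac{12585135}{12490801}$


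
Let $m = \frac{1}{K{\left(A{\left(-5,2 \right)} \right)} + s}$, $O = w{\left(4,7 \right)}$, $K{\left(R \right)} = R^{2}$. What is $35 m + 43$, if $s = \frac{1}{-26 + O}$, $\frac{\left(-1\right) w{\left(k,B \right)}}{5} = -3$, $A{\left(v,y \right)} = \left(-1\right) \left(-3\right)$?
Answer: $\frac{657}{14} \approx 46.929$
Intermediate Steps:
$A{\left(v,y \right)} = 3$
$w{\left(k,B \right)} = 15$ ($w{\left(k,B \right)} = \left(-5\right) \left(-3\right) = 15$)
$O = 15$
$s = - \frac{1}{11}$ ($s = \frac{1}{-26 + 15} = \frac{1}{-11} = - \frac{1}{11} \approx -0.090909$)
$m = \frac{11}{98}$ ($m = \frac{1}{3^{2} - \frac{1}{11}} = \frac{1}{9 - \frac{1}{11}} = \frac{1}{\frac{98}{11}} = \frac{11}{98} \approx 0.11224$)
$35 m + 43 = 35 \cdot \frac{11}{98} + 43 = \frac{55}{14} + 43 = \frac{657}{14}$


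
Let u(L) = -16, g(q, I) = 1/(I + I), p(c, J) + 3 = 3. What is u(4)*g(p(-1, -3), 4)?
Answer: -2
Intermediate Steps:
p(c, J) = 0 (p(c, J) = -3 + 3 = 0)
g(q, I) = 1/(2*I)
u(4)*g(p(-1, -3), 4) = -8/4 = -16*⅛ = -2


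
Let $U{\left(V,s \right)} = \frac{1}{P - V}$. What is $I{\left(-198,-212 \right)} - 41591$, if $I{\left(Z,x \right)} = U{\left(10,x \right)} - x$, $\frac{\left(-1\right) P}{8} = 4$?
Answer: $- \frac{1737919}{42} \approx -41379.0$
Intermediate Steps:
$P = -32$ ($P = \left(-8\right) 4 = -32$)
$U{\left(V,s \right)} = \frac{1}{-32 - V}$
$I{\left(Z,x \right)} = - \frac{1}{42} - x$ ($I{\left(Z,x \right)} = - \frac{1}{32 + 10} - x = - \frac{1}{42} - x$)
$I{\left(-198,-212 \right)} - 41591 = \left(- \frac{1}{42} - -212\right) - 41591 = \left(- \frac{1}{42} + 212\right) - 41591 = \frac{8903}{42} - 41591 = - \frac{1737919}{42}$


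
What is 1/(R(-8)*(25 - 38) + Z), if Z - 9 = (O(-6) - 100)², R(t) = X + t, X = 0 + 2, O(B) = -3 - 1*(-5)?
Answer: 1/9691 ≈ 0.00010319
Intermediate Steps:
O(B) = 2 (O(B) = -3 + 5 = 2)
X = 2
R(t) = 2 + t
Z = 9613 (Z = 9 + (2 - 100)² = 9 + (-98)² = 9 + 9604 = 9613)
1/(R(-8)*(25 - 38) + Z) = 1/((2 - 8)*(25 - 38) + 9613) = 1/(-6*(-13) + 9613) = 1/(78 + 9613) = 1/9691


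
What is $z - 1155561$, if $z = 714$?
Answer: $-1154847$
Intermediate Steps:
$z - 1155561 = 714 - 1155561 = -1154847$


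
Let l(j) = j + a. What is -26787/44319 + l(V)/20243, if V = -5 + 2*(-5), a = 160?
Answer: -178607662/299049839 ≈ -0.59725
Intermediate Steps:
V = -15 (V = -5 - 10 = -15)
l(j) = 160 + j (l(j) = j + 160 = 160 + j)
-26787/44319 + l(V)/20243 = -26787/44319 + (160 - 15)/20243 = -26787*1/44319 + 145*(1/20243) = -8929/14773 + 145/20243 = -178607662/299049839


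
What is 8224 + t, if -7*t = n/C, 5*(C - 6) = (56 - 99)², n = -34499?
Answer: 108342767/13153 ≈ 8237.1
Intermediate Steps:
C = 1879/5 (C = 6 + (56 - 99)²/5 = 6 + (⅕)*(-43)² = 6 + (⅕)*1849 = 6 + 1849/5 = 1879/5 ≈ 375.80)
t = 172495/13153 (t = -(-34499)/(7*1879/5) = -(-34499)*5/(7*1879) = -⅐*(-172495/1879) = 172495/13153 ≈ 13.115)
8224 + t = 8224 + 172495/13153 = 108342767/13153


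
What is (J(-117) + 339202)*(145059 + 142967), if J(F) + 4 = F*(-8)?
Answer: 97967435484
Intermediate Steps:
J(F) = -4 - 8*F (J(F) = -4 + F*(-8) = -4 - 8*F)
(J(-117) + 339202)*(145059 + 142967) = ((-4 - 8*(-117)) + 339202)*(145059 + 142967) = ((-4 + 936) + 339202)*288026 = (932 + 339202)*288026 = 340134*288026 = 97967435484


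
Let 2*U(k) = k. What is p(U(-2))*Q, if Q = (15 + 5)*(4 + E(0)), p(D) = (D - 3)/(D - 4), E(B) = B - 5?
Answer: -16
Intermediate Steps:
U(k) = k/2
E(B) = -5 + B
p(D) = (-3 + D)/(-4 + D)
Q = -20 (Q = (15 + 5)*(4 + (-5 + 0)) = 20*(4 - 5) = 20*(-1) = -20)
p(U(-2))*Q = ((-3 + (½)*(-2))/(-4 + (½)*(-2)))*(-20) = ((-3 - 1)/(-4 - 1))*(-20) = (-4/(-5))*(-20) = -⅕*(-4)*(-20) = (⅘)*(-20) = -16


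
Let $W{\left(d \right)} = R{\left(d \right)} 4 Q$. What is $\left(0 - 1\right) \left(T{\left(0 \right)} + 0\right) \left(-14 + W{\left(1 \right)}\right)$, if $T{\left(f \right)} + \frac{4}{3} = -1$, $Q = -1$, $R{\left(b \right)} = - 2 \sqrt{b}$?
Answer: $-14$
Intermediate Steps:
$T{\left(f \right)} = - \frac{7}{3}$ ($T{\left(f \right)} = - \frac{4}{3} - 1 = - \frac{7}{3}$)
$W{\left(d \right)} = 8 \sqrt{d}$ ($W{\left(d \right)} = - 2 \sqrt{d} 4 \left(-1\right) = - 8 \sqrt{d} \left(-1\right) = 8 \sqrt{d}$)
$\left(0 - 1\right) \left(T{\left(0 \right)} + 0\right) \left(-14 + W{\left(1 \right)}\right) = \left(0 - 1\right) \left(- \frac{7}{3} + 0\right) \left(-14 + 8 \sqrt{1}\right) = \left(-1\right) \left(- \frac{7}{3}\right) \left(-14 + 8 \cdot 1\right) = \frac{7 \left(-14 + 8\right)}{3} = \frac{7}{3} \left(-6\right) = -14$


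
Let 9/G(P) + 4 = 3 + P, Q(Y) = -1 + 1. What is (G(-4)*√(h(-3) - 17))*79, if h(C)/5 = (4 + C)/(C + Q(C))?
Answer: -474*I*√42/5 ≈ -614.37*I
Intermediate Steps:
Q(Y) = 0
G(P) = 9/(-1 + P) (G(P) = 9/(-4 + (3 + P)) = 9/(-1 + P))
h(C) = 5*(4 + C)/C (h(C) = 5*((4 + C)/(C + 0)) = 5*((4 + C)/C) = 5*(4 + C)/C)
(G(-4)*√(h(-3) - 17))*79 = ((9/(-1 - 4))*√((5 + 20/(-3)) - 17))*79 = ((9/(-5))*√((5 + 20*(-⅓)) - 17))*79 = ((9*(-⅕))*√((5 - 20/3) - 17))*79 = -9*√(-5/3 - 17)/5*79 = -6*I*√42/5*79 = -474*I*√42/5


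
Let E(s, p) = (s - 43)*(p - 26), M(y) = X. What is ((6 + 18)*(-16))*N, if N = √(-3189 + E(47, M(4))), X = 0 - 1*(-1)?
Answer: -384*I*√3289 ≈ -22022.0*I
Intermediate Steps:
X = 1 (X = 0 + 1 = 1)
M(y) = 1
E(s, p) = (-43 + s)*(-26 + p)
N = I*√3289 (N = √(-3189 + (1118 - 43*1 - 26*47 + 1*47)) = √(-3189 + (1118 - 43 - 1222 + 47)) = √(-3189 - 100) = √(-3289) = I*√3289 ≈ 57.35*I)
((6 + 18)*(-16))*N = ((6 + 18)*(-16))*(I*√3289) = (24*(-16))*(I*√3289) = -384*I*√3289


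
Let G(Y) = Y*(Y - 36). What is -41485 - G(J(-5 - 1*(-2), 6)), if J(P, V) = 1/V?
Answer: -1493245/36 ≈ -41479.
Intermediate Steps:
G(Y) = Y*(-36 + Y)
-41485 - G(J(-5 - 1*(-2), 6)) = -41485 - (-36 + 1/6)/6 = -41485 - (-36 + ⅙)/6 = -41485 - (-215)/(6*6) = -41485 - 1*(-215/36) = -41485 + 215/36 = -1493245/36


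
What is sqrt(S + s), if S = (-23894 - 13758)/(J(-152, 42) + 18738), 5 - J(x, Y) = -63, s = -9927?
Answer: I*sqrt(877886713021)/9403 ≈ 99.644*I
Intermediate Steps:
J(x, Y) = 68 (J(x, Y) = 5 - 1*(-63) = 5 + 63 = 68)
S = -18826/9403 (S = (-23894 - 13758)/(68 + 18738) = -37652/18806 = -37652*1/18806 = -18826/9403 ≈ -2.0021)
sqrt(S + s) = sqrt(-18826/9403 - 9927) = sqrt(-93362407/9403) = I*sqrt(877886713021)/9403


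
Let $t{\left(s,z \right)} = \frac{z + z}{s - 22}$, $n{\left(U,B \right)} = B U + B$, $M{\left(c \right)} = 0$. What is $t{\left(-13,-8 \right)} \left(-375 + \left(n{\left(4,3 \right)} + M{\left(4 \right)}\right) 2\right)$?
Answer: $- \frac{1104}{7} \approx -157.71$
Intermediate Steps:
$n{\left(U,B \right)} = B + B U$
$t{\left(s,z \right)} = \frac{2 z}{-22 + s}$
$t{\left(-13,-8 \right)} \left(-375 + \left(n{\left(4,3 \right)} + M{\left(4 \right)}\right) 2\right) = 2 \left(-8\right) \frac{1}{-22 - 13} \left(-375 + \left(3 \left(1 + 4\right) + 0\right) 2\right) = 2 \left(-8\right) \frac{1}{-35} \left(-375 + \left(3 \cdot 5 + 0\right) 2\right) = 2 \left(-8\right) \left(- \frac{1}{35}\right) \left(-375 + \left(15 + 0\right) 2\right) = \frac{16 \left(-375 + 15 \cdot 2\right)}{35} = \frac{16 \left(-375 + 30\right)}{35} = \frac{16}{35} \left(-345\right) = - \frac{1104}{7}$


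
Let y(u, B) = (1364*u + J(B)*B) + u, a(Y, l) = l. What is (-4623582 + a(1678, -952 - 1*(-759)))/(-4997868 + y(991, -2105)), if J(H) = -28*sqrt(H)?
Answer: 16854367312575/20599749571409 + 272525298500*I*sqrt(2105)/20599749571409 ≈ 0.81818 + 0.60698*I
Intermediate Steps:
y(u, B) = -28*B**(3/2) + 1365*u (y(u, B) = (1364*u + (-28*sqrt(B))*B) + u = (1364*u - 28*B**(3/2)) + u = (-28*B**(3/2) + 1364*u) + u = -28*B**(3/2) + 1365*u)
(-4623582 + a(1678, -952 - 1*(-759)))/(-4997868 + y(991, -2105)) = (-4623582 + (-952 - 1*(-759)))/(-4997868 + (-(-58940)*I*sqrt(2105) + 1365*991)) = (-4623582 + (-952 + 759))/(-4997868 + (-(-58940)*I*sqrt(2105) + 1352715)) = (-4623582 - 193)/(-4997868 + (58940*I*sqrt(2105) + 1352715)) = -4623775/(-4997868 + (1352715 + 58940*I*sqrt(2105))) = -4623775/(-3645153 + 58940*I*sqrt(2105))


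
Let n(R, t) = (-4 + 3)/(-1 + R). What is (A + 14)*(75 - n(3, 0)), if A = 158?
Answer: 12986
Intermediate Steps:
n(R, t) = -1/(-1 + R)
(A + 14)*(75 - n(3, 0)) = (158 + 14)*(75 - (-1)/(-1 + 3)) = 172*(75 - (-1)/2) = 172*(75 - 1*(-½)) = 172*(75 + ½) = 172*(151/2) = 12986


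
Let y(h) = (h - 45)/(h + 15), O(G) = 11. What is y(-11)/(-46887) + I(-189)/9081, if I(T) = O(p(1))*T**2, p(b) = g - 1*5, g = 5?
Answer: 2047053659/47308983 ≈ 43.270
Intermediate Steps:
p(b) = 0 (p(b) = 5 - 1*5 = 5 - 5 = 0)
I(T) = 11*T**2
y(h) = (-45 + h)/(15 + h)
y(-11)/(-46887) + I(-189)/9081 = ((-45 - 11)/(15 - 11))/(-46887) + (11*(-189)**2)/9081 = (-56/4)*(-1/46887) + (11*35721)*(1/9081) = ((1/4)*(-56))*(-1/46887) + 392931*(1/9081) = -14*(-1/46887) + 43659/1009 = 14/46887 + 43659/1009 = 2047053659/47308983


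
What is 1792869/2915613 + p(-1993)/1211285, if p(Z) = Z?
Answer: 721954836652/1177212764235 ≈ 0.61327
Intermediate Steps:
1792869/2915613 + p(-1993)/1211285 = 1792869/2915613 - 1993/1211285 = 1792869*(1/2915613) - 1993*1/1211285 = 597623/971871 - 1993/1211285 = 721954836652/1177212764235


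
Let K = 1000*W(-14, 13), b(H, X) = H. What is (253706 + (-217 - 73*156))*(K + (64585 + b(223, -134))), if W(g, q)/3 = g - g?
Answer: 15690081608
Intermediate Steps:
W(g, q) = 0 (W(g, q) = 3*(g - g) = 3*0 = 0)
K = 0 (K = 1000*0 = 0)
(253706 + (-217 - 73*156))*(K + (64585 + b(223, -134))) = (253706 + (-217 - 73*156))*(0 + (64585 + 223)) = (253706 + (-217 - 11388))*(0 + 64808) = (253706 - 11605)*64808 = 242101*64808 = 15690081608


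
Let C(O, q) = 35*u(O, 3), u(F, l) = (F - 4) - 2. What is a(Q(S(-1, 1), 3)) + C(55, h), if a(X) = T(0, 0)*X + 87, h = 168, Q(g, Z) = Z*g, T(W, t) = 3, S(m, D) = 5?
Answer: 1847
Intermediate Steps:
u(F, l) = -6 + F (u(F, l) = (-4 + F) - 2 = -6 + F)
C(O, q) = -210 + 35*O (C(O, q) = 35*(-6 + O) = -210 + 35*O)
a(X) = 87 + 3*X (a(X) = 3*X + 87 = 87 + 3*X)
a(Q(S(-1, 1), 3)) + C(55, h) = (87 + 3*(3*5)) + (-210 + 35*55) = (87 + 3*15) + (-210 + 1925) = (87 + 45) + 1715 = 132 + 1715 = 1847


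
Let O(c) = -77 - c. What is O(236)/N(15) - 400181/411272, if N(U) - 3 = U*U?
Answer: -54992351/23442504 ≈ -2.3458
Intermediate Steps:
N(U) = 3 + U² (N(U) = 3 + U*U = 3 + U²)
O(236)/N(15) - 400181/411272 = (-77 - 1*236)/(3 + 15²) - 400181/411272 = (-77 - 236)/(3 + 225) - 400181*1/411272 = -313/228 - 400181/411272 = -54992351/23442504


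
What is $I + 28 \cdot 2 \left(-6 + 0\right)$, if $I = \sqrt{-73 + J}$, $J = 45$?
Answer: $-336 + 2 i \sqrt{7} \approx -336.0 + 5.2915 i$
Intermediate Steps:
$I = 2 i \sqrt{7}$ ($I = \sqrt{-73 + 45} = \sqrt{-28} = 2 i \sqrt{7} \approx 5.2915 i$)
$I + 28 \cdot 2 \left(-6 + 0\right) = 2 i \sqrt{7} + 28 \cdot 2 \left(-6 + 0\right) = 2 i \sqrt{7} + 28 \cdot 2 \left(-6\right) = 2 i \sqrt{7} + 28 \left(-12\right) = 2 i \sqrt{7} - 336 = -336 + 2 i \sqrt{7}$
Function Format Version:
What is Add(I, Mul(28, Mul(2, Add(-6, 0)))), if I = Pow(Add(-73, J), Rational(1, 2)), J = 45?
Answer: Add(-336, Mul(2, I, Pow(7, Rational(1, 2)))) ≈ Add(-336.00, Mul(5.2915, I))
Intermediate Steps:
I = Mul(2, I, Pow(7, Rational(1, 2))) (I = Pow(Add(-73, 45), Rational(1, 2)) = Pow(-28, Rational(1, 2)) = Mul(2, I, Pow(7, Rational(1, 2))) ≈ Mul(5.2915, I))
Add(I, Mul(28, Mul(2, Add(-6, 0)))) = Add(Mul(2, I, Pow(7, Rational(1, 2))), Mul(28, Mul(2, Add(-6, 0)))) = Add(Mul(2, I, Pow(7, Rational(1, 2))), Mul(28, Mul(2, -6))) = Add(Mul(2, I, Pow(7, Rational(1, 2))), Mul(28, -12)) = Add(Mul(2, I, Pow(7, Rational(1, 2))), -336) = Add(-336, Mul(2, I, Pow(7, Rational(1, 2))))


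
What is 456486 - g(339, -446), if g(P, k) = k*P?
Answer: 607680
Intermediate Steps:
g(P, k) = P*k
456486 - g(339, -446) = 456486 - 339*(-446) = 456486 - 1*(-151194) = 456486 + 151194 = 607680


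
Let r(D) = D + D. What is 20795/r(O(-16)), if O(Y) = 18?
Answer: 20795/36 ≈ 577.64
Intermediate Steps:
r(D) = 2*D
20795/r(O(-16)) = 20795/((2*18)) = 20795/36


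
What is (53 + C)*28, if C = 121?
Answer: 4872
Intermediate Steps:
(53 + C)*28 = (53 + 121)*28 = 174*28 = 4872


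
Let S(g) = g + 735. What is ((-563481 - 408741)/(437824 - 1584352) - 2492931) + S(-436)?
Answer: -476311901579/191088 ≈ -2.4926e+6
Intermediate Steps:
S(g) = 735 + g
((-563481 - 408741)/(437824 - 1584352) - 2492931) + S(-436) = ((-563481 - 408741)/(437824 - 1584352) - 2492931) + (735 - 436) = (-972222/(-1146528) - 2492931) + 299 = (-972222*(-1/1146528) - 2492931) + 299 = (162037/191088 - 2492931) + 299 = -476369036891/191088 + 299 = -476311901579/191088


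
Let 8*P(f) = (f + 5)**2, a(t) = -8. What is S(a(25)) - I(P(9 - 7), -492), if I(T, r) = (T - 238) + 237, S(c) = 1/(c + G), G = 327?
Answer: -13071/2552 ≈ -5.1219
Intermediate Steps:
P(f) = (5 + f)**2/8 (P(f) = (f + 5)**2/8 = (5 + f)**2/8)
S(c) = 1/(327 + c) (S(c) = 1/(c + 327) = 1/(327 + c))
I(T, r) = -1 + T (I(T, r) = (-238 + T) + 237 = -1 + T)
S(a(25)) - I(P(9 - 7), -492) = 1/(327 - 8) - (-1 + (5 + (9 - 7))**2/8) = 1/319 - (-1 + (5 + 2)**2/8) = 1/319 - (-1 + (1/8)*7**2) = 1/319 - (-1 + (1/8)*49) = 1/319 - (-1 + 49/8) = 1/319 - 1*41/8 = 1/319 - 41/8 = -13071/2552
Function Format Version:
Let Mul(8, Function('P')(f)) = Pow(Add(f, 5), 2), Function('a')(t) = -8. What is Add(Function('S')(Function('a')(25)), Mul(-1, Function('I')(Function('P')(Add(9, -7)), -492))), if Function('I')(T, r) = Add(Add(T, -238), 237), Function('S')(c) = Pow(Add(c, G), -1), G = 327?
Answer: Rational(-13071, 2552) ≈ -5.1219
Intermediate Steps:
Function('P')(f) = Mul(Rational(1, 8), Pow(Add(5, f), 2)) (Function('P')(f) = Mul(Rational(1, 8), Pow(Add(f, 5), 2)) = Mul(Rational(1, 8), Pow(Add(5, f), 2)))
Function('S')(c) = Pow(Add(327, c), -1) (Function('S')(c) = Pow(Add(c, 327), -1) = Pow(Add(327, c), -1))
Function('I')(T, r) = Add(-1, T) (Function('I')(T, r) = Add(Add(-238, T), 237) = Add(-1, T))
Add(Function('S')(Function('a')(25)), Mul(-1, Function('I')(Function('P')(Add(9, -7)), -492))) = Add(Pow(Add(327, -8), -1), Mul(-1, Add(-1, Mul(Rational(1, 8), Pow(Add(5, Add(9, -7)), 2))))) = Add(Pow(319, -1), Mul(-1, Add(-1, Mul(Rational(1, 8), Pow(Add(5, 2), 2))))) = Add(Rational(1, 319), Mul(-1, Add(-1, Mul(Rational(1, 8), Pow(7, 2))))) = Add(Rational(1, 319), Mul(-1, Add(-1, Mul(Rational(1, 8), 49)))) = Add(Rational(1, 319), Mul(-1, Add(-1, Rational(49, 8)))) = Add(Rational(1, 319), Mul(-1, Rational(41, 8))) = Add(Rational(1, 319), Rational(-41, 8)) = Rational(-13071, 2552)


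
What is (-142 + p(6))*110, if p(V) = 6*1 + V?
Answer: -14300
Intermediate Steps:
p(V) = 6 + V
(-142 + p(6))*110 = (-142 + (6 + 6))*110 = (-142 + 12)*110 = -130*110 = -14300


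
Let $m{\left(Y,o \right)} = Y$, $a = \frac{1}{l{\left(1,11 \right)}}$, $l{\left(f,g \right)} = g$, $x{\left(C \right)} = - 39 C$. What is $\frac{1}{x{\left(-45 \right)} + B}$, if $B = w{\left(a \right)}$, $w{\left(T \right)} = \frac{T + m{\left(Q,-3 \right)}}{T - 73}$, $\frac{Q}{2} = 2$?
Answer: $\frac{802}{1407465} \approx 0.00056982$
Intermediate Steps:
$Q = 4$ ($Q = 2 \cdot 2 = 4$)
$a = \frac{1}{11} \approx 0.090909$
$w{\left(T \right)} = \frac{4 + T}{-73 + T}$ ($w{\left(T \right)} = \frac{T + 4}{T - 73} = \frac{4 + T}{-73 + T}$)
$B = - \frac{45}{802}$ ($B = \frac{4 + \frac{1}{11}}{-73 + \frac{1}{11}} = \frac{1}{- \frac{802}{11}} \cdot \frac{45}{11} = \left(- \frac{11}{802}\right) \frac{45}{11} = - \frac{45}{802} \approx -0.05611$)
$\frac{1}{x{\left(-45 \right)} + B} = \frac{1}{\left(-39\right) \left(-45\right) - \frac{45}{802}} = \frac{1}{1755 - \frac{45}{802}} = \frac{1}{\frac{1407465}{802}} = \frac{802}{1407465}$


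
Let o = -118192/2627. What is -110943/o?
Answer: 291447261/118192 ≈ 2465.9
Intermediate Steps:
o = -118192/2627 ≈ -44.991
-110943/o = -110943/(-118192/2627) = -110943*(-2627/118192) = 291447261/118192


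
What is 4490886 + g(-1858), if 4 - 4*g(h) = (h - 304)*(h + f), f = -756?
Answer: 3078020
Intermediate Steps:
g(h) = 1 - (-756 + h)*(-304 + h)/4 (g(h) = 1 - (h - 304)*(h - 756)/4 = 1 - (-304 + h)*(-756 + h)/4 = 1 - (-756 + h)*(-304 + h)/4)
4490886 + g(-1858) = 4490886 + (-57455 + 265*(-1858) - ¼*(-1858)²) = 4490886 + (-57455 - 492370 - ¼*3452164) = 4490886 + (-57455 - 492370 - 863041) = 4490886 - 1412866 = 3078020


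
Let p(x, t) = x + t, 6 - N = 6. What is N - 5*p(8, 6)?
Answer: -70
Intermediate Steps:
N = 0 (N = 6 - 1*6 = 6 - 6 = 0)
p(x, t) = t + x
N - 5*p(8, 6) = 0 - 5*(6 + 8) = 0 - 5*14 = 0 - 70 = -70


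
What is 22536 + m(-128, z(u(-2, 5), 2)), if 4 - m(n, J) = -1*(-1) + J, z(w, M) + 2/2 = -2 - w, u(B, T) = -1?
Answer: 22541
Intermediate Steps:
z(w, M) = -3 - w (z(w, M) = -1 + (-2 - w) = -3 - w)
m(n, J) = 3 - J (m(n, J) = 4 - (-1*(-1) + J) = 4 - (1 + J) = 4 + (-1 - J) = 3 - J)
22536 + m(-128, z(u(-2, 5), 2)) = 22536 + (3 - (-3 - 1*(-1))) = 22536 + (3 - (-3 + 1)) = 22536 + (3 - 1*(-2)) = 22536 + (3 + 2) = 22536 + 5 = 22541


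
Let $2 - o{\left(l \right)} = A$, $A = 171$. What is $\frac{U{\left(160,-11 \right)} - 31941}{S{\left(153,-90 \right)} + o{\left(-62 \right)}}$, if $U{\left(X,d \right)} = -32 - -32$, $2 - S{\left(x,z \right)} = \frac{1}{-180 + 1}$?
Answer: $\frac{1905813}{9964} \approx 191.27$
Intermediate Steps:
$S{\left(x,z \right)} = \frac{359}{179}$ ($S{\left(x,z \right)} = 2 - \frac{1}{-180 + 1} = 2 - \frac{1}{-179} = 2 - - \frac{1}{179} = 2 + \frac{1}{179} = \frac{359}{179}$)
$o{\left(l \right)} = -169$ ($o{\left(l \right)} = 2 - 171 = -169$)
$U{\left(X,d \right)} = 0$ ($U{\left(X,d \right)} = -32 + 32 = 0$)
$\frac{U{\left(160,-11 \right)} - 31941}{S{\left(153,-90 \right)} + o{\left(-62 \right)}} = \frac{0 - 31941}{\frac{359}{179} - 169} = - \frac{31941}{- \frac{29892}{179}} = \left(-31941\right) \left(- \frac{179}{29892}\right) = \frac{1905813}{9964}$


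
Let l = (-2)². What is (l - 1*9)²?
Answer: 25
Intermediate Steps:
l = 4
(l - 1*9)² = (4 - 1*9)² = (4 - 9)² = (-5)² = 25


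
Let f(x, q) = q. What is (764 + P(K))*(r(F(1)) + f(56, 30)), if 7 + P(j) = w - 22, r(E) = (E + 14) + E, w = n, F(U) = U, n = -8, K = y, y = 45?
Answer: 33442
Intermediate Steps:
K = 45
w = -8
r(E) = 14 + 2*E (r(E) = (14 + E) + E = 14 + 2*E)
P(j) = -37 (P(j) = -7 + (-8 - 22) = -7 - 30 = -37)
(764 + P(K))*(r(F(1)) + f(56, 30)) = (764 - 37)*((14 + 2*1) + 30) = 727*((14 + 2) + 30) = 727*(16 + 30) = 727*46 = 33442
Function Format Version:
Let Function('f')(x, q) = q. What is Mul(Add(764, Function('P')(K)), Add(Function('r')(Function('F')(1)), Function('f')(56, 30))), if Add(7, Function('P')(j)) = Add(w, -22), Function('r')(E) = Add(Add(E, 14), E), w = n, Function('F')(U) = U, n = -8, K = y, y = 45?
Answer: 33442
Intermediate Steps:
K = 45
w = -8
Function('r')(E) = Add(14, Mul(2, E)) (Function('r')(E) = Add(Add(14, E), E) = Add(14, Mul(2, E)))
Function('P')(j) = -37 (Function('P')(j) = Add(-7, Add(-8, -22)) = Add(-7, -30) = -37)
Mul(Add(764, Function('P')(K)), Add(Function('r')(Function('F')(1)), Function('f')(56, 30))) = Mul(Add(764, -37), Add(Add(14, Mul(2, 1)), 30)) = Mul(727, Add(Add(14, 2), 30)) = Mul(727, Add(16, 30)) = Mul(727, 46) = 33442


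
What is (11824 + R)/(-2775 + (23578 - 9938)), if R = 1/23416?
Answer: 55374157/50882968 ≈ 1.0883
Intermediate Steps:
R = 1/23416 ≈ 4.2706e-5
(11824 + R)/(-2775 + (23578 - 9938)) = (11824 + 1/23416)/(-2775 + (23578 - 9938)) = 276870785/(23416*(-2775 + 13640)) = (276870785/23416)/10865 = (276870785/23416)*(1/10865) = 55374157/50882968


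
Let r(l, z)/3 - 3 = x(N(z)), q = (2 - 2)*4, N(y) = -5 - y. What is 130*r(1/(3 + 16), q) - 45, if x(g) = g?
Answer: -825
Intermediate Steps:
q = 0 (q = 0*4 = 0)
r(l, z) = -6 - 3*z (r(l, z) = 9 + 3*(-5 - z) = 9 + (-15 - 3*z) = -6 - 3*z)
130*r(1/(3 + 16), q) - 45 = 130*(-6 - 3*0) - 45 = 130*(-6 + 0) - 45 = 130*(-6) - 45 = -780 - 45 = -825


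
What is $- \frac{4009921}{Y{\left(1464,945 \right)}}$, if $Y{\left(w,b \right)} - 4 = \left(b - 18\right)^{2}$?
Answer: $- \frac{4009921}{859333} \approx -4.6663$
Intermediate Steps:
$Y{\left(w,b \right)} = 4 + \left(-18 + b\right)^{2}$ ($Y{\left(w,b \right)} = 4 + \left(b - 18\right)^{2} = 4 + \left(-18 + b\right)^{2}$)
$- \frac{4009921}{Y{\left(1464,945 \right)}} = - \frac{4009921}{4 + \left(-18 + 945\right)^{2}} = - \frac{4009921}{4 + 927^{2}} = - \frac{4009921}{4 + 859329} = - \frac{4009921}{859333}$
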